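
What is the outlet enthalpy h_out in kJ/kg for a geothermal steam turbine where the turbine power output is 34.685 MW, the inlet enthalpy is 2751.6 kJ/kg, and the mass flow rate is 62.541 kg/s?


h_out = h_in - P * 1000 / mdot
h_out = 2751.6 - 34.685 * 1000 / 62.541
h_out = 2197.0 kJ/kg


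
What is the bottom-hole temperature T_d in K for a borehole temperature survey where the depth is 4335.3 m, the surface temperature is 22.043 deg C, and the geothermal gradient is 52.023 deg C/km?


T_d = T_surf + grad * d / 1000
T_d = 22.043 + 52.023 * 4335.3 / 1000
T_d = 247.5783 deg C
Convert to K: 247.5783 + 273.15 = 520.73 K
T_d = 520.73 K


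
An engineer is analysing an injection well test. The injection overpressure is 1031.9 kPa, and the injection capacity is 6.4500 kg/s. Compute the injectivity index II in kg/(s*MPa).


II = mdot * 1000 / dP
II = 6.4500 * 1000 / 1031.9
II = 6.2506 kg/(s*MPa)


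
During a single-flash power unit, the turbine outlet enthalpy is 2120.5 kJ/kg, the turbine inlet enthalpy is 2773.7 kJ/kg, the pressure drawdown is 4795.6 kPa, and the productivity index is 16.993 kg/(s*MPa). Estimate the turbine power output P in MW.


Step 1: mdot = PI * dP / 1000 = 16.993 * 4795.6 / 1000 = 81.49163 kg/s
Step 2: P = mdot*(h_in - h_out)/1000 = 81.49163*(2773.7 - 2120.5)/1000 = 53.230 MW
P = 53.230 MW


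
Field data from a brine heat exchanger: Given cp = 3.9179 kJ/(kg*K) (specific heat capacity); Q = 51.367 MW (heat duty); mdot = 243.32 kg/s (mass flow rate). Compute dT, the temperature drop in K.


dT = Q * 1000 / (mdot * cp)
dT = 51.367 * 1000 / (243.32 * 3.9179)
dT = 53.883 K


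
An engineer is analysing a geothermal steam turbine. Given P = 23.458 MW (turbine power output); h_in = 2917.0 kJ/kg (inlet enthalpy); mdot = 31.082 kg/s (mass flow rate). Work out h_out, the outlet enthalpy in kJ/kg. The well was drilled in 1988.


h_out = h_in - P * 1000 / mdot
h_out = 2917.0 - 23.458 * 1000 / 31.082
h_out = 2162.3 kJ/kg


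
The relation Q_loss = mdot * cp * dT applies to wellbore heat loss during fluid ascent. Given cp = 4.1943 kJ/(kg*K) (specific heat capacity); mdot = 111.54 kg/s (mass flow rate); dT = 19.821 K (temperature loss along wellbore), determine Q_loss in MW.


Q_loss = mdot * cp * dT
Q_loss = 111.54 * 4.1943 * 19.821
Q_loss = 9272.902 kW
Convert: 9272.902 kW * 0.001 = 9.2729 MW
Q_loss = 9.2729 MW


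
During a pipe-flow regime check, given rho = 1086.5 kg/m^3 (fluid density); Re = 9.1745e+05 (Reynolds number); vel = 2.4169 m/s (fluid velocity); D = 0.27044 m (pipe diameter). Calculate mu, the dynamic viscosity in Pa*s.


mu = rho * vel * D / Re
mu = 1086.5 * 2.4169 * 0.27044 / 9.1745e+05
mu = 0.00077406 Pa*s


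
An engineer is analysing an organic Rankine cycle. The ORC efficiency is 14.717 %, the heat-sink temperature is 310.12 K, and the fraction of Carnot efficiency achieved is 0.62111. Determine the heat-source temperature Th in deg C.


Th = Tc / (1 - (eta_orc/100)/f)
Th = 310.12 / (1 - (14.717/100)/0.62111)
Th = 406.4199 K
Convert to deg C: 406.4199 - 273.15 = 133.27 deg C
Th = 133.27 deg C


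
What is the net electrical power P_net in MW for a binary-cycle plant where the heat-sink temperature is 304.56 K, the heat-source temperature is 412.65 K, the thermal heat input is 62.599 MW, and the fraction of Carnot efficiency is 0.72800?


Step 1: eta = (1 - Tc/Th)*f = (1 - 304.56/412.65)*0.728 = 0.1906931
Step 2: P_net = eta * Q_in = 0.1906931 * 62.599 = 11.937 MW
P_net = 11.937 MW


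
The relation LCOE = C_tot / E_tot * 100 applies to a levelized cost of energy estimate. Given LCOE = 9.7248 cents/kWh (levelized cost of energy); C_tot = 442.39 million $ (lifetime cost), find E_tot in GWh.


E_tot = C_tot / LCOE * 100
E_tot = 442.39 / 9.7248 * 100
E_tot = 4549.1 GWh


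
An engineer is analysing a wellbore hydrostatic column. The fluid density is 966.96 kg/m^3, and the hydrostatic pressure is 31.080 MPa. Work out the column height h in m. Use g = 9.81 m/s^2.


h = P * 1e6 / (g * rho)
h = 31.080 * 1e6 / (9.81 * 966.96)
h = 3276.4 m


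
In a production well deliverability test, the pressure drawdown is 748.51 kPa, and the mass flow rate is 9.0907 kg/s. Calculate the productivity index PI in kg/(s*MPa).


PI = mdot * 1000 / dP
PI = 9.0907 * 1000 / 748.51
PI = 12.145 kg/(s*MPa)


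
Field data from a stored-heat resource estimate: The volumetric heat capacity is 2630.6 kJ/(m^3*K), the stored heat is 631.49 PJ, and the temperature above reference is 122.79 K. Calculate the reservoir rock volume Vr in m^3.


Vr = Q_s * 1e12 / (rhoc * dT)
Vr = 631.49 * 1e12 / (2630.6 * 122.79)
Vr = 1.9550e+09 m^3


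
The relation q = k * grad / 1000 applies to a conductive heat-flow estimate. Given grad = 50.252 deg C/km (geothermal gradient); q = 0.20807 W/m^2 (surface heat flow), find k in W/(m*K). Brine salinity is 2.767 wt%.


k = q * 1000 / grad
k = 0.20807 * 1000 / 50.252
k = 4.1405 W/(m*K)


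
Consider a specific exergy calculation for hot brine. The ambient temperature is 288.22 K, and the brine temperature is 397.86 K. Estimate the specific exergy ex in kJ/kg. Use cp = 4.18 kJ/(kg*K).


ex = cp * ((T_b - T_0) - T_0 * ln(T_b/T_0))
ex = 4.18 * ((397.86 - 288.22) - 288.22 * ln(397.86/288.22))
ex = 69.909 kJ/kg


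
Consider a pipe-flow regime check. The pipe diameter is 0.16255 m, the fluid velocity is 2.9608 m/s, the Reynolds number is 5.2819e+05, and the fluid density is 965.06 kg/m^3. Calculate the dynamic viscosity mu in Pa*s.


mu = rho * vel * D / Re
mu = 965.06 * 2.9608 * 0.16255 / 5.2819e+05
mu = 0.00087935 Pa*s


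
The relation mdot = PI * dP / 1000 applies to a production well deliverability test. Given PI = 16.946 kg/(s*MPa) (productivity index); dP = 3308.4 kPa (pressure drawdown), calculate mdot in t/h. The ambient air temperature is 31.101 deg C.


mdot = PI * dP / 1000
mdot = 16.946 * 3308.4 / 1000
mdot = 56.06415 kg/s
Convert: 56.06415 kg/s * 3.6 = 201.83 t/h
mdot = 201.83 t/h


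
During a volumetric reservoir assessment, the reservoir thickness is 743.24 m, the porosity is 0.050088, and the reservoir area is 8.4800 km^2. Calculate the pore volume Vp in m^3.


Vp = A * 1e6 * hr * phi
Vp = 8.4800 * 1e6 * 743.24 * 0.050088
Vp = 3.1569e+08 m^3


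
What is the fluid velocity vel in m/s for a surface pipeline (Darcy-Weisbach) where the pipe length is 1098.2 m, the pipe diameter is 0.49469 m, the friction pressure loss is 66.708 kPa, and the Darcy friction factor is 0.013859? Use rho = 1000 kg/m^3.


vel = sqrt(dP*1000*2*D / (f*L*rho))
vel = sqrt(66.708*1000*2*0.49469 / (0.013859*1098.2*1000))
vel = 2.0824 m/s


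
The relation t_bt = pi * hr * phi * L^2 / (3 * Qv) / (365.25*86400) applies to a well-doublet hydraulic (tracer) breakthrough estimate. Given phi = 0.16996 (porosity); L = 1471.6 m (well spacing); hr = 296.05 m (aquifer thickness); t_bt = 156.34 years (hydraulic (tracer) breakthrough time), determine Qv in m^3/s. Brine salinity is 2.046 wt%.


Qv = pi*hr*phi*L^2 / (3*t_bt*365.25*86400)
Qv = pi*296.05*0.16996*1471.6^2 / (3*156.34*365.25*86400)
Qv = 0.023128 m^3/s


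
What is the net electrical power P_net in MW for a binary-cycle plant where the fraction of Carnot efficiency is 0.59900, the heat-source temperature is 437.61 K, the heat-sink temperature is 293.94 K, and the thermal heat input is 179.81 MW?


Step 1: eta = (1 - Tc/Th)*f = (1 - 293.94/437.61)*0.599 = 0.1966553
Step 2: P_net = eta * Q_in = 0.1966553 * 179.81 = 35.361 MW
P_net = 35.361 MW


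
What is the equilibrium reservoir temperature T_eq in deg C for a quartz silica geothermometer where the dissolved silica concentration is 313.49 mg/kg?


T_eq = 1309 / (5.19 - log10(SiO2)) - 273.15
T_eq = 1309 / (5.19 - log10(313.49)) - 273.15
T_eq = 212.78 deg C


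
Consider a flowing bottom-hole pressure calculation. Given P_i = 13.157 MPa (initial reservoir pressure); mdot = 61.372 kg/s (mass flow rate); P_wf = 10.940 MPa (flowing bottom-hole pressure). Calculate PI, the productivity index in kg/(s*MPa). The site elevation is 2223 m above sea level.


PI = mdot / (P_i - P_wf)
PI = 61.372 / (13.157 - 10.940)
PI = 27.682 kg/(s*MPa)


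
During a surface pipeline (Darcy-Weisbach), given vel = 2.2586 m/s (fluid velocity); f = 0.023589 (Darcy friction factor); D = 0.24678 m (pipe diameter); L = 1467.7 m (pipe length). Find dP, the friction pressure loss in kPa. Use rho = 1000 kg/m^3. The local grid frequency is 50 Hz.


dP = f * (L/D) * (rho*vel^2/2) / 1000
dP = 0.023589 * (1467.7/0.24678) * (1000*2.2586^2/2) / 1000
dP = 357.84 kPa


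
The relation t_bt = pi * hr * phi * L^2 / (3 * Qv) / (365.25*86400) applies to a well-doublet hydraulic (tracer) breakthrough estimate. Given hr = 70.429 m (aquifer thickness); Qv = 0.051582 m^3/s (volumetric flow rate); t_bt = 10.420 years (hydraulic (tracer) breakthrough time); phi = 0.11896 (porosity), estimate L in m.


L = sqrt(t_bt*365.25*86400*3*Qv / (pi*hr*phi))
L = sqrt(10.420*365.25*86400*3*0.051582 / (pi*70.429*0.11896))
L = 1390.4 m


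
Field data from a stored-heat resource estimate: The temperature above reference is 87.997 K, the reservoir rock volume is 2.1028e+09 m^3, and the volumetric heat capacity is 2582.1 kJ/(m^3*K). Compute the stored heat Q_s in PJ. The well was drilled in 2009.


Q_s = Vr * rhoc * dT / 1e12
Q_s = 2.1028e+09 * 2582.1 * 87.997 / 1e12
Q_s = 477.79 PJ


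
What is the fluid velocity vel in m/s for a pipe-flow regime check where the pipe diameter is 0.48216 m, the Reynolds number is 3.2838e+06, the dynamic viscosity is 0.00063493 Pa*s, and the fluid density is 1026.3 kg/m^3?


vel = Re * mu / (rho * D)
vel = 3.2838e+06 * 0.00063493 / (1026.3 * 0.48216)
vel = 4.2134 m/s


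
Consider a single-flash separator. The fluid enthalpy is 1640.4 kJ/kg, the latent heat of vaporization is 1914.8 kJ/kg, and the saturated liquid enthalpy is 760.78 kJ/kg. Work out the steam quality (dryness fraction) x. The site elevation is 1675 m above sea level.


x = (h - hf) / hfg
x = (1640.4 - 760.78) / 1914.8
x = 0.45938


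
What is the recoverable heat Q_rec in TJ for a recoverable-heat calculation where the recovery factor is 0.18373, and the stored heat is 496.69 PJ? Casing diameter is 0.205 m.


Q_rec = Q_s * RF
Q_rec = 496.69 * 0.18373
Q_rec = 91.25685 PJ
Convert: 91.25685 PJ * 1000.0 = 91257 TJ
Q_rec = 91257 TJ


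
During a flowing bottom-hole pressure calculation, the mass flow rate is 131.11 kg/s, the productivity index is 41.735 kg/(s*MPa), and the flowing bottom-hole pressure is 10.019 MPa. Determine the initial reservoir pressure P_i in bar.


P_i = P_wf + mdot / PI
P_i = 10.019 + 131.11 / 41.735
P_i = 13.16049 MPa
Convert: 13.16049 MPa * 10.0 = 131.60 bar
P_i = 131.60 bar


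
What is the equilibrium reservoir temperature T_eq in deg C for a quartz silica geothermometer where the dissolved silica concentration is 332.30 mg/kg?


T_eq = 1309 / (5.19 - log10(SiO2)) - 273.15
T_eq = 1309 / (5.19 - log10(332.30)) - 273.15
T_eq = 217.39 deg C


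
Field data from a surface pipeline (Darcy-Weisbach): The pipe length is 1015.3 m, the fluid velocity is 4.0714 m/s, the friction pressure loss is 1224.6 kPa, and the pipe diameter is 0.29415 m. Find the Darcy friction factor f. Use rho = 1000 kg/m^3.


f = dP*1000 / ((L/D)*(rho*vel^2/2))
f = 1224.6*1000 / ((1015.3/0.29415)*(1000*4.0714^2/2))
f = 0.042807


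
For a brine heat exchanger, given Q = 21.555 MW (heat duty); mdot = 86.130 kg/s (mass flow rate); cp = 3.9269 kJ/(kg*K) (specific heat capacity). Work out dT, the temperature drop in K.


dT = Q * 1000 / (mdot * cp)
dT = 21.555 * 1000 / (86.130 * 3.9269)
dT = 63.730 K


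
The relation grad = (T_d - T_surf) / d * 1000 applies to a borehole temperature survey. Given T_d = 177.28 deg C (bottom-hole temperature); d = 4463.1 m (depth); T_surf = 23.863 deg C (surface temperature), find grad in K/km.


grad = (T_d - T_surf) / d * 1000
grad = (177.28 - 23.863) / 4463.1 * 1000
grad = 34.37454 deg C/km
Convert: 34.37454 deg C/km * 1.0 = 34.375 K/km
grad = 34.375 K/km


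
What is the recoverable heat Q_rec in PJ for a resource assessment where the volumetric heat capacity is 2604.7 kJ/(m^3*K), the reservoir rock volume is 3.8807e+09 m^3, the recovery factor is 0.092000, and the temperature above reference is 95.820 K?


Step 1: Q_s = Vr*rhoc*dT/1e12 = 3.8807e+09*2604.7*95.82/1e12 = 968.5542 PJ
Step 2: Q_rec = Q_s * RF = 968.5542 * 0.092 = 89.107 PJ
Q_rec = 89.107 PJ


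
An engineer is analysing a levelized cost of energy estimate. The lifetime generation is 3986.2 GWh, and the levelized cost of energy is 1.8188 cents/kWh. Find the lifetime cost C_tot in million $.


C_tot = LCOE / 100 * E_tot
C_tot = 1.8188 / 100 * 3986.2
C_tot = 72.501 million $


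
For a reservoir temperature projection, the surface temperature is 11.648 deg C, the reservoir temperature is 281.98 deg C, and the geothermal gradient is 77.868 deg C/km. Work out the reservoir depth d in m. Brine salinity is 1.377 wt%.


d = (T_res - T_surf) / grad * 1000
d = (281.98 - 11.648) / 77.868 * 1000
d = 3471.7 m


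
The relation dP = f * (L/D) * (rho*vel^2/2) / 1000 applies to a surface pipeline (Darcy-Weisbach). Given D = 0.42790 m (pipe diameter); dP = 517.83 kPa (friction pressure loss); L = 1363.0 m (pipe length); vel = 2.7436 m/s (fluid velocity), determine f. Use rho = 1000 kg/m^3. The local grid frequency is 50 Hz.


f = dP*1000 / ((L/D)*(rho*vel^2/2))
f = 517.83*1000 / ((1363.0/0.42790)*(1000*2.7436^2/2))
f = 0.043194


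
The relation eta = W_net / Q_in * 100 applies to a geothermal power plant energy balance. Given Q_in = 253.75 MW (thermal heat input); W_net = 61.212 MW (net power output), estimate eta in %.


eta = W_net / Q_in * 100
eta = 61.212 / 253.75 * 100
eta = 24.123 %


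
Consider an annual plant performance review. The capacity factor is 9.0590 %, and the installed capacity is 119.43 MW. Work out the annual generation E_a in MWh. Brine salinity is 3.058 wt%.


E_a = CF / 100 * cap * 8760
E_a = 9.0590 / 100 * 119.43 * 8760
E_a = 94776 MWh


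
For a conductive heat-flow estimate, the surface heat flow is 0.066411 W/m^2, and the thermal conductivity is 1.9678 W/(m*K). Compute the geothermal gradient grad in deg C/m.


grad = q * 1000 / k
grad = 0.066411 * 1000 / 1.9678
grad = 33.74886 deg C/km
Convert: 33.74886 deg C/km * 0.001 = 0.033749 deg C/m
grad = 0.033749 deg C/m


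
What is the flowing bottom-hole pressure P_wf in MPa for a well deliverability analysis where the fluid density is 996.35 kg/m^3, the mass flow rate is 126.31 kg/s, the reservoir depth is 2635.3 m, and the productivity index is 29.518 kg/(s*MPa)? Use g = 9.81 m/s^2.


Step 1: P_i = rho*g*h/1e6 = 996.35*9.81*2635.3/1e6 = 25.75793 MPa
Step 2: P_wf = P_i - mdot/PI = 25.75793 - 126.31/29.518 = 21.479 MPa
P_wf = 21.479 MPa


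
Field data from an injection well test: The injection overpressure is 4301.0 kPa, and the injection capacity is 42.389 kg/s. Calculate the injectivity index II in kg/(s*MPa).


II = mdot * 1000 / dP
II = 42.389 * 1000 / 4301.0
II = 9.8556 kg/(s*MPa)


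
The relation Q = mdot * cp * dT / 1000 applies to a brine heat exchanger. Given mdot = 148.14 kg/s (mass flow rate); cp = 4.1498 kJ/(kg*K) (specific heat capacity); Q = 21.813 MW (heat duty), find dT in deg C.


dT = Q * 1000 / (mdot * cp)
dT = 21.813 * 1000 / (148.14 * 4.1498)
dT = 35.48264 K
Convert (temperature difference, 1 K = 1 deg C): 35.48264 K = 35.48264 deg C
dT = 35.483 deg C


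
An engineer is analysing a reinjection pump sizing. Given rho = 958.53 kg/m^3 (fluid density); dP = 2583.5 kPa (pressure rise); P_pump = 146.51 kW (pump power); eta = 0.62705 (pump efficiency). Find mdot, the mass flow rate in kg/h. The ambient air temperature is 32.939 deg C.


mdot = P_pump * rho * eta / dP
mdot = 146.51 * 958.53 * 0.62705 / 2583.5
mdot = 34.08527 kg/s
Convert: 34.08527 kg/s * 3600.0 = 1.2271e+05 kg/h
mdot = 1.2271e+05 kg/h


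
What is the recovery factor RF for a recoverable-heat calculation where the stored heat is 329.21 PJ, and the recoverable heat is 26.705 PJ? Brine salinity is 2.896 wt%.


RF = Q_rec / Q_s
RF = 26.705 / 329.21
RF = 0.081118


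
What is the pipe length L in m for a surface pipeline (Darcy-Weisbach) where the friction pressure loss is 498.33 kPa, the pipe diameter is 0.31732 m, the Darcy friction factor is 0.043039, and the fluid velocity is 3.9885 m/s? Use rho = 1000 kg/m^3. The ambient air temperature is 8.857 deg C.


L = dP*1000*D / (f*rho*vel^2/2)
L = 498.33*1000*0.31732 / (0.043039*1000*3.9885^2/2)
L = 461.92 m


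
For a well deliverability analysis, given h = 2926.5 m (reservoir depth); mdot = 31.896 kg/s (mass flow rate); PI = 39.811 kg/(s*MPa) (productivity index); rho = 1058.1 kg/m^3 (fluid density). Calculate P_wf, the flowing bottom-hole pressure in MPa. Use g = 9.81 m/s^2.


Step 1: P_i = rho*g*h/1e6 = 1058.1*9.81*2926.5/1e6 = 30.37696 MPa
Step 2: P_wf = P_i - mdot/PI = 30.37696 - 31.896/39.811 = 29.576 MPa
P_wf = 29.576 MPa


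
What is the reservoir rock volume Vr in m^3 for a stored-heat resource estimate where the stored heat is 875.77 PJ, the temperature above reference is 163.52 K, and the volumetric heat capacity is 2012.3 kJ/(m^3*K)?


Vr = Q_s * 1e12 / (rhoc * dT)
Vr = 875.77 * 1e12 / (2012.3 * 163.52)
Vr = 2.6615e+09 m^3


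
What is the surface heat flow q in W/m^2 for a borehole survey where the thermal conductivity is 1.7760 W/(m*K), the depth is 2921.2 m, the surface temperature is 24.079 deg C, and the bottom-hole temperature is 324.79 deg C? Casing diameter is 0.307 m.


Step 1: grad = (T_d - T_surf)/d * 1000 = (324.79 - 24.079)/2921.2 * 1000 = 102.9409 deg C/km
Step 2: q = k * grad / 1000 = 1.776 * 102.9409 / 1000 = 0.18282 W/m^2
q = 0.18282 W/m^2


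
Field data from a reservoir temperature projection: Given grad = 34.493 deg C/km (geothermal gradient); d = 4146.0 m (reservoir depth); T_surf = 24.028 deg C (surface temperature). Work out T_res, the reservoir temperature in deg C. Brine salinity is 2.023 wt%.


T_res = T_surf + grad * d / 1000
T_res = 24.028 + 34.493 * 4146.0 / 1000
T_res = 167.04 deg C


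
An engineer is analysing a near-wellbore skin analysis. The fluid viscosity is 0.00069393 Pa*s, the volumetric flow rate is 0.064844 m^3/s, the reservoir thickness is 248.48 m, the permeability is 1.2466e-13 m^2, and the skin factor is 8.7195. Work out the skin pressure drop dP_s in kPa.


dP_s = S * q * mu / (2*pi*k*hr) / 1000
dP_s = 8.7195 * 0.064844 * 0.00069393 / (2*pi*1.2466e-13*248.48) / 1000
dP_s = 2015.9 kPa


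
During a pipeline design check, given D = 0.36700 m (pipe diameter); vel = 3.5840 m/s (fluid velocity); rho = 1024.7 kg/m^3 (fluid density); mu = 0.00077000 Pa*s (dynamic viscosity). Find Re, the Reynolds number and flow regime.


Step 1: Re = rho*vel*D/mu = 1024.7*3.584*0.367/0.00077 = 1.7504e+06
Step 2: Re = 1.7504e+06 > 4000, so flow is turbulent.
Re = 1.7504e+06 (turbulent)


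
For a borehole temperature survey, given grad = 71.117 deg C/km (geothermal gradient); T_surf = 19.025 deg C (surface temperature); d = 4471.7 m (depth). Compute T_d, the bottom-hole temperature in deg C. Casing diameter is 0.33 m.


T_d = T_surf + grad * d / 1000
T_d = 19.025 + 71.117 * 4471.7 / 1000
T_d = 337.04 deg C


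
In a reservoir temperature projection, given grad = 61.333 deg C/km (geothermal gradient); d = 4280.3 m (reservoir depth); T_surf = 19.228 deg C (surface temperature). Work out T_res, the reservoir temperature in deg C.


T_res = T_surf + grad * d / 1000
T_res = 19.228 + 61.333 * 4280.3 / 1000
T_res = 281.75 deg C


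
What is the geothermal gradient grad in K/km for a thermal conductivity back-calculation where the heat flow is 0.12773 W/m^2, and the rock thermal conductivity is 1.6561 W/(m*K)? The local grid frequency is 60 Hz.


grad = q / k * 1000
grad = 0.12773 / 1.6561 * 1000
grad = 77.12699 deg C/km
Convert: 77.12699 deg C/km * 1.0 = 77.127 K/km
grad = 77.127 K/km


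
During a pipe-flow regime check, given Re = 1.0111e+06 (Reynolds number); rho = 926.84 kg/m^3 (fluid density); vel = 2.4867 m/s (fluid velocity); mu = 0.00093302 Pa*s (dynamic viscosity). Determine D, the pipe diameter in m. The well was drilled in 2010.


D = Re * mu / (rho * vel)
D = 1.0111e+06 * 0.00093302 / (926.84 * 2.4867)
D = 0.40931 m


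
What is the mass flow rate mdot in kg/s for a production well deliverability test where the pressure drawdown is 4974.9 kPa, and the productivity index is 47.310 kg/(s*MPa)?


mdot = PI * dP / 1000
mdot = 47.310 * 4974.9 / 1000
mdot = 235.36 kg/s


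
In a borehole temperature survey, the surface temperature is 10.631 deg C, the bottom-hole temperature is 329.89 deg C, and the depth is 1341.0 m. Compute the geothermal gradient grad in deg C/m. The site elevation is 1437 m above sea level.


grad = (T_d - T_surf) / d * 1000
grad = (329.89 - 10.631) / 1341.0 * 1000
grad = 238.0753 deg C/km
Convert: 238.0753 deg C/km * 0.001 = 0.23808 deg C/m
grad = 0.23808 deg C/m


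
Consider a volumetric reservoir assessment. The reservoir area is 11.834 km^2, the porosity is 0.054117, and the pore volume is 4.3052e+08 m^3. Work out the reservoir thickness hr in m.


hr = Vp / (A * 1e6 * phi)
hr = 4.3052e+08 / (11.834 * 1e6 * 0.054117)
hr = 672.25 m


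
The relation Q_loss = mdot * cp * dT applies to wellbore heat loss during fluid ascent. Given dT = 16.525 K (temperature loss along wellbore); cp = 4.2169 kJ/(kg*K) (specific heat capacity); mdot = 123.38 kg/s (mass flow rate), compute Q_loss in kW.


Q_loss = mdot * cp * dT
Q_loss = 123.38 * 4.2169 * 16.525
Q_loss = 8597.6 kW


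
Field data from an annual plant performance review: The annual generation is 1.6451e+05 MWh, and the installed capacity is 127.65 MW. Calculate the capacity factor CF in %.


CF = E_a / (cap * 8760) * 100
CF = 1.6451e+05 / (127.65 * 8760) * 100
CF = 14.712 %


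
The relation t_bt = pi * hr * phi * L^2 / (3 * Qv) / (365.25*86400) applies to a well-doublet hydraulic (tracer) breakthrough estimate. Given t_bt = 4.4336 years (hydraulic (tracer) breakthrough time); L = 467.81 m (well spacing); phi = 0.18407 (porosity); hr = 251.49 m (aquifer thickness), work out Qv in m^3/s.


Qv = pi*hr*phi*L^2 / (3*t_bt*365.25*86400)
Qv = pi*251.49*0.18407*467.81^2 / (3*4.4336*365.25*86400)
Qv = 0.075825 m^3/s


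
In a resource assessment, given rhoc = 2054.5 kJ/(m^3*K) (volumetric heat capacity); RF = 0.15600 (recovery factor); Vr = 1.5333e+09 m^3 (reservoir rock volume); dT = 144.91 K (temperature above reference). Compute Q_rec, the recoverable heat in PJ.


Step 1: Q_s = Vr*rhoc*dT/1e12 = 1.5333e+09*2054.5*144.91/1e12 = 456.4904 PJ
Step 2: Q_rec = Q_s * RF = 456.4904 * 0.156 = 71.213 PJ
Q_rec = 71.213 PJ


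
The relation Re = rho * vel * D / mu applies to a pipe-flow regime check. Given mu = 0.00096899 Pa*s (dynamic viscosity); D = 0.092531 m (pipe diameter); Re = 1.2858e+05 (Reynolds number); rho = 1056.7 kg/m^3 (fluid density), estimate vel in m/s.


vel = Re * mu / (rho * D)
vel = 1.2858e+05 * 0.00096899 / (1056.7 * 0.092531)
vel = 1.2742 m/s


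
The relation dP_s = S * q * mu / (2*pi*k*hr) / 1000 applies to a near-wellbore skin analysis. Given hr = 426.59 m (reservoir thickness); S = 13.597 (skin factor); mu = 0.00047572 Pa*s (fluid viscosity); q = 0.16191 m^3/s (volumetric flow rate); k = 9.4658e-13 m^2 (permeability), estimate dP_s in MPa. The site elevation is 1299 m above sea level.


dP_s = S * q * mu / (2*pi*k*hr) / 1000
dP_s = 13.597 * 0.16191 * 0.00047572 / (2*pi*9.4658e-13*426.59) / 1000
dP_s = 412.7816 kPa
Convert: 412.7816 kPa * 0.001 = 0.41278 MPa
dP_s = 0.41278 MPa


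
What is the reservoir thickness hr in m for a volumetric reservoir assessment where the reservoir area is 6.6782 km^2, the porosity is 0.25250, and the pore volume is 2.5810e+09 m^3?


hr = Vp / (A * 1e6 * phi)
hr = 2.5810e+09 / (6.6782 * 1e6 * 0.25250)
hr = 1530.6 m


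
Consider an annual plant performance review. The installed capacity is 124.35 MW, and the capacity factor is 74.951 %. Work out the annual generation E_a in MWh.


E_a = CF / 100 * cap * 8760
E_a = 74.951 / 100 * 124.35 * 8760
E_a = 8.1645e+05 MWh


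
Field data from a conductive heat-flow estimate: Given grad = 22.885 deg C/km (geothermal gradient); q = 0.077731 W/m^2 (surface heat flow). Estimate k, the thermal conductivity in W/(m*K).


k = q * 1000 / grad
k = 0.077731 * 1000 / 22.885
k = 3.3966 W/(m*K)


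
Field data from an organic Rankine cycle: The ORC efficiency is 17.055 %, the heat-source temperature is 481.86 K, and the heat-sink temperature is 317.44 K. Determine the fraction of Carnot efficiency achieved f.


f = (eta_orc/100) / (1 - Tc/Th)
f = (17.055/100) / (1 - 317.44/481.86)
f = 0.49982


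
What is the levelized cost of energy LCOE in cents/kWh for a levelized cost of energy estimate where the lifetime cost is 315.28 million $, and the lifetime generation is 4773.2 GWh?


LCOE = C_tot / E_tot * 100
LCOE = 315.28 / 4773.2 * 100
LCOE = 6.6052 cents/kWh


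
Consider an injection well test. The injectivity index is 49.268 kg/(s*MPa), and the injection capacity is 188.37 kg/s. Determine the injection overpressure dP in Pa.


dP = mdot * 1000 / II
dP = 188.37 * 1000 / 49.268
dP = 3823.374 kPa
Convert: 3823.374 kPa * 1000.0 = 3.8234e+06 Pa
dP = 3.8234e+06 Pa


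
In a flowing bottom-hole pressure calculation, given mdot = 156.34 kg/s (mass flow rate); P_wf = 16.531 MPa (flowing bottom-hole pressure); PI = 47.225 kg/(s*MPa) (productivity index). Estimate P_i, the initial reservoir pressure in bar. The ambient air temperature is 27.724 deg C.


P_i = P_wf + mdot / PI
P_i = 16.531 + 156.34 / 47.225
P_i = 19.84153 MPa
Convert: 19.84153 MPa * 10.0 = 198.42 bar
P_i = 198.42 bar


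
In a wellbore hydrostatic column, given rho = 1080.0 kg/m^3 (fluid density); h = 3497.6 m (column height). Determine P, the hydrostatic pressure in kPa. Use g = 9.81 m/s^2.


P = rho * g * h / 1e6
P = 1080.0 * 9.81 * 3497.6 / 1e6
P = 37.05637 MPa
Convert: 37.05637 MPa * 1000.0 = 37056 kPa
P = 37056 kPa


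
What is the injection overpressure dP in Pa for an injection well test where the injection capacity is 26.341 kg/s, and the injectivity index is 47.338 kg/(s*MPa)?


dP = mdot * 1000 / II
dP = 26.341 * 1000 / 47.338
dP = 556.4451 kPa
Convert: 556.4451 kPa * 1000.0 = 5.5645e+05 Pa
dP = 5.5645e+05 Pa


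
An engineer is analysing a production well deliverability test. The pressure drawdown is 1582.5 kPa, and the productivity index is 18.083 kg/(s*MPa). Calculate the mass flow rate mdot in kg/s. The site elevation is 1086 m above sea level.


mdot = PI * dP / 1000
mdot = 18.083 * 1582.5 / 1000
mdot = 28.616 kg/s


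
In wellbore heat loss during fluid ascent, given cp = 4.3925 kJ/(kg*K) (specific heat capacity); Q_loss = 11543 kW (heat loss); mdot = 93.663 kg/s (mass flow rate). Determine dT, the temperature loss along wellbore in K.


dT = Q_loss / (mdot * cp)
dT = 11543 / (93.663 * 4.3925)
dT = 28.057 K


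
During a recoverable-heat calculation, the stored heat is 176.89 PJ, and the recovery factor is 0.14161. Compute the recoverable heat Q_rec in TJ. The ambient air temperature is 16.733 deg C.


Q_rec = Q_s * RF
Q_rec = 176.89 * 0.14161
Q_rec = 25.04939 PJ
Convert: 25.04939 PJ * 1000.0 = 25049 TJ
Q_rec = 25049 TJ


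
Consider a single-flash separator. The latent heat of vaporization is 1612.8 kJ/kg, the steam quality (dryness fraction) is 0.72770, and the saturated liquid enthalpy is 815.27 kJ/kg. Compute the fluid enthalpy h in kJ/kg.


h = hf + x * hfg
h = 815.27 + 0.72770 * 1612.8
h = 1988.9 kJ/kg


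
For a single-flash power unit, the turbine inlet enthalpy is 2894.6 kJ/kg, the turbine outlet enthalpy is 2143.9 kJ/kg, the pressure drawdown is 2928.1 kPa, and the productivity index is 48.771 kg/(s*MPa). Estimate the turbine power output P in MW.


Step 1: mdot = PI * dP / 1000 = 48.771 * 2928.1 / 1000 = 142.8064 kg/s
Step 2: P = mdot*(h_in - h_out)/1000 = 142.8064*(2894.6 - 2143.9)/1000 = 107.20 MW
P = 107.20 MW


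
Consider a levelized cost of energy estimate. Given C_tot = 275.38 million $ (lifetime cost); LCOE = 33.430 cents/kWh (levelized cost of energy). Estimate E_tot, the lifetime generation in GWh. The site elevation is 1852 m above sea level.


E_tot = C_tot / LCOE * 100
E_tot = 275.38 / 33.430 * 100
E_tot = 823.75 GWh


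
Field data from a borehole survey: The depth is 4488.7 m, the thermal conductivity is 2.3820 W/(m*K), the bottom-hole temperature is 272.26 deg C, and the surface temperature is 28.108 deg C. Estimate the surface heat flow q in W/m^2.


Step 1: grad = (T_d - T_surf)/d * 1000 = (272.26 - 28.108)/4488.7 * 1000 = 54.39259 deg C/km
Step 2: q = k * grad / 1000 = 2.382 * 54.39259 / 1000 = 0.12956 W/m^2
q = 0.12956 W/m^2


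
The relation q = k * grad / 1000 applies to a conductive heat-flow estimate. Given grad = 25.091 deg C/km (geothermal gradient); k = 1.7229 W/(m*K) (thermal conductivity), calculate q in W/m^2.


q = k * grad / 1000
q = 1.7229 * 25.091 / 1000
q = 0.043229 W/m^2


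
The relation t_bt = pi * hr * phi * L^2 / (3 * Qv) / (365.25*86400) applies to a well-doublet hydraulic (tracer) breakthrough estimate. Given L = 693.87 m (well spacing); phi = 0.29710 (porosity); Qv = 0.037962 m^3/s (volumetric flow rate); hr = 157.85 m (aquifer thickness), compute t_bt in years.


t_bt = pi * hr * phi * L^2 / (3 * Qv) / (365.25*86400)
t_bt = pi * 157.85 * 0.29710 * 693.87^2 / (3 * 0.037962) / (365.25*86400)
t_bt = 19.737 years


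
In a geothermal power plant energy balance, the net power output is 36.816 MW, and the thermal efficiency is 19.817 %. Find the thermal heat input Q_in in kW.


Q_in = W_net / (eta / 100)
Q_in = 36.816 / (19.817 / 100)
Q_in = 185.7799 MW
Convert: 185.7799 MW * 1000.0 = 1.8578e+05 kW
Q_in = 1.8578e+05 kW


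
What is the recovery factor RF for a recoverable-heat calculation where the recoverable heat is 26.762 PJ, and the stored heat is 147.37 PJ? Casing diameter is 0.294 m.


RF = Q_rec / Q_s
RF = 26.762 / 147.37
RF = 0.18160


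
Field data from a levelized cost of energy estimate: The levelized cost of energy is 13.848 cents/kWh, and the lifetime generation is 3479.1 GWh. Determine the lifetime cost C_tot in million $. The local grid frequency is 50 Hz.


C_tot = LCOE / 100 * E_tot
C_tot = 13.848 / 100 * 3479.1
C_tot = 481.79 million $


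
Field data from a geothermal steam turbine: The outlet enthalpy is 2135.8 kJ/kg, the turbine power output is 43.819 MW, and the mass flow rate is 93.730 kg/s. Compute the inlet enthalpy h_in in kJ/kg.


h_in = h_out + P * 1000 / mdot
h_in = 2135.8 + 43.819 * 1000 / 93.730
h_in = 2603.3 kJ/kg


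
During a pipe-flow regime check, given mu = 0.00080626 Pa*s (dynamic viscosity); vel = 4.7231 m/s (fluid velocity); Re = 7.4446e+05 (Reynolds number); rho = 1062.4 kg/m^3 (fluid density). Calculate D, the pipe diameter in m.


D = Re * mu / (rho * vel)
D = 7.4446e+05 * 0.00080626 / (1062.4 * 4.7231)
D = 0.11962 m


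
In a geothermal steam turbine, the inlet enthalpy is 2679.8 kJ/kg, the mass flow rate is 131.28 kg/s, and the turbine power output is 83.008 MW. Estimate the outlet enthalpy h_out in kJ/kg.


h_out = h_in - P * 1000 / mdot
h_out = 2679.8 - 83.008 * 1000 / 131.28
h_out = 2047.5 kJ/kg


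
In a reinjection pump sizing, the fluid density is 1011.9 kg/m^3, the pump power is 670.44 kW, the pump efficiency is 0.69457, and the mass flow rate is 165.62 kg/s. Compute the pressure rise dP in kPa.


dP = P_pump * rho * eta / mdot
dP = 670.44 * 1011.9 * 0.69457 / 165.62
dP = 2845.1 kPa


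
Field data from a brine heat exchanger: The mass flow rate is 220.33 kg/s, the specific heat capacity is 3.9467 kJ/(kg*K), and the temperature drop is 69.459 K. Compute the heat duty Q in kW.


Q = mdot * cp * dT / 1000
Q = 220.33 * 3.9467 * 69.459 / 1000
Q = 60.39991 MW
Convert: 60.39991 MW * 1000.0 = 60400 kW
Q = 60400 kW


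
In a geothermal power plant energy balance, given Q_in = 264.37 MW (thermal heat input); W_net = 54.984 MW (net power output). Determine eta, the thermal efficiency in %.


eta = W_net / Q_in * 100
eta = 54.984 / 264.37 * 100
eta = 20.798 %


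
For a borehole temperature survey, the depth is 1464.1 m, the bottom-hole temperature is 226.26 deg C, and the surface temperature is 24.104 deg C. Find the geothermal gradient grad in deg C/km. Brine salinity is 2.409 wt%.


grad = (T_d - T_surf) / d * 1000
grad = (226.26 - 24.104) / 1464.1 * 1000
grad = 138.08 deg C/km


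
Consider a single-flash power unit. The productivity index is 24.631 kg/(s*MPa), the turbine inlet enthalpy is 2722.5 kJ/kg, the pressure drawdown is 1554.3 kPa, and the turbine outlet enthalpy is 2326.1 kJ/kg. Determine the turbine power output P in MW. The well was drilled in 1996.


Step 1: mdot = PI * dP / 1000 = 24.631 * 1554.3 / 1000 = 38.28396 kg/s
Step 2: P = mdot*(h_in - h_out)/1000 = 38.28396*(2722.5 - 2326.1)/1000 = 15.176 MW
P = 15.176 MW


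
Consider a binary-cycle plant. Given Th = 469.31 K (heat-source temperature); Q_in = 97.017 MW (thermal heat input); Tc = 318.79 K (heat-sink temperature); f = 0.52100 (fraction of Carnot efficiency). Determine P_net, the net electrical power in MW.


Step 1: eta = (1 - Tc/Th)*f = (1 - 318.79/469.31)*0.521 = 0.1670983
Step 2: P_net = eta * Q_in = 0.1670983 * 97.017 = 16.211 MW
P_net = 16.211 MW


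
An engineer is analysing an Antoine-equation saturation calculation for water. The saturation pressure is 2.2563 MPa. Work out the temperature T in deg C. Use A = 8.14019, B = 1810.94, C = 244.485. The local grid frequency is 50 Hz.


T = B / (A - log10(P_sat * 760 / 0.101325)) - C
T = 1810.94 / (8.14019 - log10(2.2563 * 760 / 0.101325)) - 244.485
T = 218.47 deg C


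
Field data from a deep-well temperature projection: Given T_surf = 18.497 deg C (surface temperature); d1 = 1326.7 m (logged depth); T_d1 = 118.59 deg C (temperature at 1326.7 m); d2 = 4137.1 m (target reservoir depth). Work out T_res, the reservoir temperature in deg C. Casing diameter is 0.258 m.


Step 1: grad = (T_d1 - T_surf)/d1 * 1000 = (118.59 - 18.497)/1326.7 * 1000 = 75.44509 deg C/km
Step 2: T_res = T_surf + grad*d2/1000 = 18.497 + 75.44509*4137.1/1000 = 330.62 deg C
T_res = 330.62 deg C


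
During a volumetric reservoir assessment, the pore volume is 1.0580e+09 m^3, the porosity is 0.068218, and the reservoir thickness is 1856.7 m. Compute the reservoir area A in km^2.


A = Vp / (1e6 * hr * phi)
A = 1.0580e+09 / (1e6 * 1856.7 * 0.068218)
A = 8.3530 km^2


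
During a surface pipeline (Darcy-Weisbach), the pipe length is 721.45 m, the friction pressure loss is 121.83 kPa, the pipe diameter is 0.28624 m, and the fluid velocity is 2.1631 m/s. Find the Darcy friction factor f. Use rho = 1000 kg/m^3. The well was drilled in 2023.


f = dP*1000 / ((L/D)*(rho*vel^2/2))
f = 121.83*1000 / ((721.45/0.28624)*(1000*2.1631^2/2))
f = 0.020661


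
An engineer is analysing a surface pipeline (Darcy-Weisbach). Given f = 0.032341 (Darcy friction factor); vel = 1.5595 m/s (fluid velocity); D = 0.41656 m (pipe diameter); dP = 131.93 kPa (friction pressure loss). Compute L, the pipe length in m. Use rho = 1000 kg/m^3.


L = dP*1000*D / (f*rho*vel^2/2)
L = 131.93*1000*0.41656 / (0.032341*1000*1.5595^2/2)
L = 1397.4 m


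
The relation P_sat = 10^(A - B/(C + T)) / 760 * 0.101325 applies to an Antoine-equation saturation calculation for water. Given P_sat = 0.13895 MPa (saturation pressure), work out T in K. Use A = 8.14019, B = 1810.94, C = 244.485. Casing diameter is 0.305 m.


T = B / (A - log10(P_sat * 760 / 0.101325)) - C
T = 1810.94 / (8.14019 - log10(0.13895 * 760 / 0.101325)) - 244.485
T = 109.0599 deg C
Convert to K: 109.0599 + 273.15 = 382.21 K
T = 382.21 K


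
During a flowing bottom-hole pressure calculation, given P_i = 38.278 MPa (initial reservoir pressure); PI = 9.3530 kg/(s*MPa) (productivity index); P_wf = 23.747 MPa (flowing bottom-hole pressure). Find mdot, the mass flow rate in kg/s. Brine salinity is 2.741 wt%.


mdot = (P_i - P_wf) * PI
mdot = (38.278 - 23.747) * 9.3530
mdot = 135.91 kg/s


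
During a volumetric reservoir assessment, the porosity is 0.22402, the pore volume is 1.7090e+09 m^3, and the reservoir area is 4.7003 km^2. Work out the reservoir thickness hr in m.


hr = Vp / (A * 1e6 * phi)
hr = 1.7090e+09 / (4.7003 * 1e6 * 0.22402)
hr = 1623.0 m


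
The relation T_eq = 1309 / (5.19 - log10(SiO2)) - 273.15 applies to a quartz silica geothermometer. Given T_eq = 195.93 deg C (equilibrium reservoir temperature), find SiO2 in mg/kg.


SiO2 = 10^(5.19 - 1309/(T_eq + 273.15))
SiO2 = 10^(5.19 - 1309/(195.93 + 273.15))
SiO2 = 250.86 mg/kg


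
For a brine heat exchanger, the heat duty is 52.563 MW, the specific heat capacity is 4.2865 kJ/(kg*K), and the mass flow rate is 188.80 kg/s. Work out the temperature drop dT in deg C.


dT = Q * 1000 / (mdot * cp)
dT = 52.563 * 1000 / (188.80 * 4.2865)
dT = 64.94943 K
Convert (temperature difference, 1 K = 1 deg C): 64.94943 K = 64.94943 deg C
dT = 64.949 deg C


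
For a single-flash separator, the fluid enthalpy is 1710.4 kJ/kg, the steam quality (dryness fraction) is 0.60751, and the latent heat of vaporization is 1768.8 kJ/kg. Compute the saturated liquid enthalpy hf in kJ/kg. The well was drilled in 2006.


hf = h - x * hfg
hf = 1710.4 - 0.60751 * 1768.8
hf = 635.84 kJ/kg


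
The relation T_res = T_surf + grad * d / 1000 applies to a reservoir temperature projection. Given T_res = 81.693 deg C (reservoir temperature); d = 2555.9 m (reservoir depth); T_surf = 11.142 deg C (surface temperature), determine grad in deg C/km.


grad = (T_res - T_surf) / d * 1000
grad = (81.693 - 11.142) / 2555.9 * 1000
grad = 27.603 deg C/km


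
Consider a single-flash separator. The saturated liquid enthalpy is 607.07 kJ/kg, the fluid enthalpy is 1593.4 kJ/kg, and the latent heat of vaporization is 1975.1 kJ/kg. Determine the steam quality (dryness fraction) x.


x = (h - hf) / hfg
x = (1593.4 - 607.07) / 1975.1
x = 0.49938


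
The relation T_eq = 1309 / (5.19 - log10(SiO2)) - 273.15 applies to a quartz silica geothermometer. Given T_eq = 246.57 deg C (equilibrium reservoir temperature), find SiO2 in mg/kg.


SiO2 = 10^(5.19 - 1309/(T_eq + 273.15))
SiO2 = 10^(5.19 - 1309/(246.57 + 273.15))
SiO2 = 469.18 mg/kg


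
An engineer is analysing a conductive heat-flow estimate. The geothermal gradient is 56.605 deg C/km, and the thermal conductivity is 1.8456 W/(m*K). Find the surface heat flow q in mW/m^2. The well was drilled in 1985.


q = k * grad / 1000
q = 1.8456 * 56.605 / 1000
q = 0.1044702 W/m^2
Convert: 0.1044702 W/m^2 * 1000.0 = 104.47 mW/m^2
q = 104.47 mW/m^2


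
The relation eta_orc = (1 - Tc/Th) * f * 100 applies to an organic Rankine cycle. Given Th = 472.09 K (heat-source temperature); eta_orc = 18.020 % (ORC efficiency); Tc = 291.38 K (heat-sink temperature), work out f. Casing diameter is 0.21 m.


f = (eta_orc/100) / (1 - Tc/Th)
f = (18.020/100) / (1 - 291.38/472.09)
f = 0.47076


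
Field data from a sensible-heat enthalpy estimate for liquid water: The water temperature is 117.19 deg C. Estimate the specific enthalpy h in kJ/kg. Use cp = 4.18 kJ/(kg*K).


h = cp * T
h = 4.18 * 117.19
h = 489.85 kJ/kg


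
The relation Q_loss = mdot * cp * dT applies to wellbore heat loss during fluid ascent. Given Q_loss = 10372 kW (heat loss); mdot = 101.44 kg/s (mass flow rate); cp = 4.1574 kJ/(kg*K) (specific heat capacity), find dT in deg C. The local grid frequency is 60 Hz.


dT = Q_loss / (mdot * cp)
dT = 10372 / (101.44 * 4.1574)
dT = 24.59413 K
Convert (temperature difference, 1 K = 1 deg C): 24.59413 K = 24.59413 deg C
dT = 24.594 deg C


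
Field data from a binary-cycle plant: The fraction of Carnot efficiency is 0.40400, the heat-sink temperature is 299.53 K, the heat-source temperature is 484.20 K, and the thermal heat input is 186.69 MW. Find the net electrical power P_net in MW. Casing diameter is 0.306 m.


Step 1: eta = (1 - Tc/Th)*f = (1 - 299.53/484.2)*0.404 = 0.1540824
Step 2: P_net = eta * Q_in = 0.1540824 * 186.69 = 28.766 MW
P_net = 28.766 MW
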